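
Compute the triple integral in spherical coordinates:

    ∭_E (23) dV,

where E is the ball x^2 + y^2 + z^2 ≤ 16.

In spherical coordinates, x = ρ sin(φ) cos(θ), y = ρ sin(φ) sin(θ), z = ρ cos(φ), and dV = ρ^2 sin(φ) dρ dφ dθ.

The integrand becomes 23, so

    ∭_E (23) dV = ∫_{0}^{2π} ∫_{0}^{π} ∫_{0}^{4} (23) · ρ^2 sin(φ) dρ dφ dθ.

Inner (ρ): 1472sin(φ)/3.
Middle (φ): 2944/3.
Outer (θ): 5888π/3.

Therefore the triple integral equals 5888π/3.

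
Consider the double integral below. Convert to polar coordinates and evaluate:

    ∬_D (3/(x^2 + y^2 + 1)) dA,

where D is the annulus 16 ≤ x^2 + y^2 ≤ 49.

The region D is 4 ≤ r ≤ 7, 0 ≤ θ ≤ 2π in polar coordinates, where x = r cos(θ), y = r sin(θ), and dA = r dr dθ.

Under the substitution, the integrand becomes 3/(r^2 + 1), so

    ∬_D (3/(x^2 + y^2 + 1)) dA = ∫_{0}^{2π} ∫_{4}^{7} (3/(r^2 + 1)) · r dr dθ.

Inner integral (in r): ∫_{4}^{7} (3/(r^2 + 1)) · r dr = log(250sqrt(34)/289).

Outer integral (in θ): ∫_{0}^{2π} (log(250sqrt(34)/289)) dθ = log((250sqrt(34)/289)^(2π)).

Therefore ∬_D (3/(x^2 + y^2 + 1)) dA = log((250sqrt(34)/289)^(2π)).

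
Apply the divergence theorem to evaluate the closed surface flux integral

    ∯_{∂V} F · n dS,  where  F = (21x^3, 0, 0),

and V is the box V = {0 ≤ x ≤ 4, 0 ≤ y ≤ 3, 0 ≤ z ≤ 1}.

By the divergence theorem,

    ∯_{∂V} F · n dS = ∭_V (∇ · F) dV.

Compute the divergence:
    ∇ · F = ∂F_x/∂x + ∂F_y/∂y + ∂F_z/∂z = 63x^2 + 0 + 0 = 63x^2.

V is a rectangular box, so dV = dx dy dz with 0 ≤ x ≤ 4, 0 ≤ y ≤ 3, 0 ≤ z ≤ 1.

Integrate (63x^2) over V as an iterated integral:

    ∭_V (∇·F) dV = ∫_0^{4} ∫_0^{3} ∫_0^{1} (63x^2) dz dy dx.

Inner (z from 0 to 1): 63x^2.
Middle (y from 0 to 3): 189x^2.
Outer (x from 0 to 4): 4032.

Therefore ∯_{∂V} F · n dS = 4032.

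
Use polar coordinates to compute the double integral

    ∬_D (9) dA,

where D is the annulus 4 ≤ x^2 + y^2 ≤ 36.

The region D is 2 ≤ r ≤ 6, 0 ≤ θ ≤ 2π in polar coordinates, where x = r cos(θ), y = r sin(θ), and dA = r dr dθ.

Under the substitution, the integrand becomes 9, so

    ∬_D (9) dA = ∫_{0}^{2π} ∫_{2}^{6} (9) · r dr dθ.

Inner integral (in r): ∫_{2}^{6} (9) · r dr = 144.

Outer integral (in θ): ∫_{0}^{2π} (144) dθ = 288π.

Therefore ∬_D (9) dA = 288π.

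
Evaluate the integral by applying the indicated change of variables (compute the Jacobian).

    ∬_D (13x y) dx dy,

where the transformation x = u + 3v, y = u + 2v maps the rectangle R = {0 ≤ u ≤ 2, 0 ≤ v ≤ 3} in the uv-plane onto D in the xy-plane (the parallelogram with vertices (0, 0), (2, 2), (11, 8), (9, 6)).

Compute the Jacobian determinant of (x, y) with respect to (u, v):

    ∂(x,y)/∂(u,v) = | 1  3 | = (1)(2) - (3)(1) = -1.
                   | 1  2 |

Its absolute value is |J| = 1 (the area scaling factor).

Substituting x = u + 3v, y = u + 2v into the integrand,

    13x y → 13u^2 + 65u v + 78v^2,

so the integral becomes

    ∬_R (13u^2 + 65u v + 78v^2) · |J| du dv = ∫_0^2 ∫_0^3 (13u^2 + 65u v + 78v^2) dv du.

Inner (v): 39u^2 + 585u/2 + 702.
Outer (u): 2093.

Therefore ∬_D (13x y) dx dy = 2093.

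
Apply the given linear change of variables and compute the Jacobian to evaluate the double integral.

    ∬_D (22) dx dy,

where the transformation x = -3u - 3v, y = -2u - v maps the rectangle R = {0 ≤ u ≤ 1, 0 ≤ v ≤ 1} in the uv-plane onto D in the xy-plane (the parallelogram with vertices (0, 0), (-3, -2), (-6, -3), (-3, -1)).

Compute the Jacobian determinant of (x, y) with respect to (u, v):

    ∂(x,y)/∂(u,v) = | -3  -3 | = (-3)(-1) - (-3)(-2) = -3.
                   | -2  -1 |

Its absolute value is |J| = 3 (the area scaling factor).

Substituting x = -3u - 3v, y = -2u - v into the integrand,

    22 → 22,

so the integral becomes

    ∬_R (22) · |J| du dv = ∫_0^1 ∫_0^1 (66) dv du.

Inner (v): 66.
Outer (u): 66.

Therefore ∬_D (22) dx dy = 66.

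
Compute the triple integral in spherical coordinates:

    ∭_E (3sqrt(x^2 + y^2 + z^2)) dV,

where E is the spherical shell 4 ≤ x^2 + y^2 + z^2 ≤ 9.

In spherical coordinates, x = ρ sin(φ) cos(θ), y = ρ sin(φ) sin(θ), z = ρ cos(φ), and dV = ρ^2 sin(φ) dρ dφ dθ.

The integrand becomes 3ρ, so

    ∭_E (3sqrt(x^2 + y^2 + z^2)) dV = ∫_{0}^{2π} ∫_{0}^{π} ∫_{2}^{3} (3ρ) · ρ^2 sin(φ) dρ dφ dθ.

Inner (ρ): 195sin(φ)/4.
Middle (φ): 195/2.
Outer (θ): 195π.

Therefore the triple integral equals 195π.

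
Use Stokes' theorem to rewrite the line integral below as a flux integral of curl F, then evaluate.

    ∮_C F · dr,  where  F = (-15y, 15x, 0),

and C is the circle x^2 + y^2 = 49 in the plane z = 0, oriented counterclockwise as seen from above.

Let S be the flat disk x^2 + y^2 ≤ 49 in the plane z = 0, with upward unit normal n̂ = ẑ. By Stokes' theorem,

    ∮_C F · dr = ∬_S (∇ × F) · n̂ dS = ∬_D (curl F)_z dA,

where D is the disk x^2 + y^2 ≤ 49.

Compute the curl of F = (-15y, 15x, 0):
    (∇ × F)_x = ∂F_z/∂y - ∂F_y/∂z = 0,
    (∇ × F)_y = ∂F_x/∂z - ∂F_z/∂x = 0,
    (∇ × F)_z = ∂F_y/∂x - ∂F_x/∂y = 30.

On z = 0, (curl F)_z = 30.

Convert to polar (x = r cos θ, y = r sin θ, dA = r dr dθ); the integrand becomes 30, so

    ∬_D (curl F)_z dA = ∫_0^{2π} ∫_0^{7} (30) · r dr dθ.

Inner (r from 0 to 7): 735.
Outer (θ from 0 to 2π): 1470π.

Therefore ∮_C F · dr = 1470π.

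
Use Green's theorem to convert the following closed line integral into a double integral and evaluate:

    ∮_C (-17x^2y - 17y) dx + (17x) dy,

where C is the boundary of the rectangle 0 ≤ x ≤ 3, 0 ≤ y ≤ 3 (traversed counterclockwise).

Green's theorem converts the closed line integral into a double integral over the enclosed region D:

    ∮_C P dx + Q dy = ∬_D (∂Q/∂x - ∂P/∂y) dA.

Here P = -17x^2y - 17y, Q = 17x, so

    ∂Q/∂x = 17,    ∂P/∂y = -17x^2 - 17,
    ∂Q/∂x - ∂P/∂y = 17x^2 + 34.

D is the region 0 ≤ x ≤ 3, 0 ≤ y ≤ 3. Evaluating the double integral:

    ∬_D (17x^2 + 34) dA = ∫_0^{3} ∫_0^{3} (17x^2 + 34) dy dx.

Inner (y from 0 to 3): 51x^2 + 102.
Outer (x from 0 to 3): 765.

Therefore ∮_C P dx + Q dy = 765.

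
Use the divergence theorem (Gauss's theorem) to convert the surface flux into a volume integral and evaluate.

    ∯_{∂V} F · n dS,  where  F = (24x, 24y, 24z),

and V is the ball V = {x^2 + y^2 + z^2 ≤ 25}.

By the divergence theorem,

    ∯_{∂V} F · n dS = ∭_V (∇ · F) dV.

Compute the divergence:
    ∇ · F = ∂F_x/∂x + ∂F_y/∂y + ∂F_z/∂z = 24 + 24 + 24 = 72.

In spherical coordinates, x = ρ sin(φ) cos(θ), y = ρ sin(φ) sin(θ), z = ρ cos(φ), dV = ρ^2 sin(φ) dρ dφ dθ, with 0 ≤ ρ ≤ 5, 0 ≤ φ ≤ π, 0 ≤ θ ≤ 2π.

The integrand, after substitution and multiplying by the volume element, becomes (72) · ρ^2 sin(φ), so

    ∭_V (∇·F) dV = ∫_0^{2π} ∫_0^{π} ∫_0^{5} (72) · ρ^2 sin(φ) dρ dφ dθ.

Inner (ρ from 0 to 5): 3000sin(φ).
Middle (φ from 0 to π): 6000.
Outer (θ from 0 to 2π): 12000π.

Therefore ∯_{∂V} F · n dS = 12000π.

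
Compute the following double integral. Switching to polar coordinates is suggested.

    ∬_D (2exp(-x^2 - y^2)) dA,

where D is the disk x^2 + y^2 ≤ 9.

The region D is 0 ≤ r ≤ 3, 0 ≤ θ ≤ 2π in polar coordinates, where x = r cos(θ), y = r sin(θ), and dA = r dr dθ.

Under the substitution, the integrand becomes 2exp(-r^2), so

    ∬_D (2exp(-x^2 - y^2)) dA = ∫_{0}^{2π} ∫_{0}^{3} (2exp(-r^2)) · r dr dθ.

Inner integral (in r): ∫_{0}^{3} (2exp(-r^2)) · r dr = 1 - exp(-9).

Outer integral (in θ): ∫_{0}^{2π} (1 - exp(-9)) dθ = -2π exp(-9) + 2π.

Therefore ∬_D (2exp(-x^2 - y^2)) dA = -2π exp(-9) + 2π.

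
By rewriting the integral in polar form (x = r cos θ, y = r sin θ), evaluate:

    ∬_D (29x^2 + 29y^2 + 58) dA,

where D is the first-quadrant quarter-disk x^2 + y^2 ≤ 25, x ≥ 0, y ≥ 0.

The region D is 0 ≤ r ≤ 5, 0 ≤ θ ≤ π/2 in polar coordinates, where x = r cos(θ), y = r sin(θ), and dA = r dr dθ.

Under the substitution, the integrand becomes 29r^2 + 58, so

    ∬_D (29x^2 + 29y^2 + 58) dA = ∫_{0}^{π/2} ∫_{0}^{5} (29r^2 + 58) · r dr dθ.

Inner integral (in r): ∫_{0}^{5} (29r^2 + 58) · r dr = 21025/4.

Outer integral (in θ): ∫_{0}^{π/2} (21025/4) dθ = 21025π/8.

Therefore ∬_D (29x^2 + 29y^2 + 58) dA = 21025π/8.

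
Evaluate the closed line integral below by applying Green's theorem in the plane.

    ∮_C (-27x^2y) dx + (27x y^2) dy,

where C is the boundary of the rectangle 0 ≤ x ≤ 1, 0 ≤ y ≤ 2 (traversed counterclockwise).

Green's theorem converts the closed line integral into a double integral over the enclosed region D:

    ∮_C P dx + Q dy = ∬_D (∂Q/∂x - ∂P/∂y) dA.

Here P = -27x^2y, Q = 27x y^2, so

    ∂Q/∂x = 27y^2,    ∂P/∂y = -27x^2,
    ∂Q/∂x - ∂P/∂y = 27x^2 + 27y^2.

D is the region 0 ≤ x ≤ 1, 0 ≤ y ≤ 2. Evaluating the double integral:

    ∬_D (27x^2 + 27y^2) dA = ∫_0^{1} ∫_0^{2} (27x^2 + 27y^2) dy dx.

Inner (y from 0 to 2): 54x^2 + 72.
Outer (x from 0 to 1): 90.

Therefore ∮_C P dx + Q dy = 90.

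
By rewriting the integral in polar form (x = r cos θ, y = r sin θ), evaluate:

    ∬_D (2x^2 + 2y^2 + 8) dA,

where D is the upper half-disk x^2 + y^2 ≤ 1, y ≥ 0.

The region D is 0 ≤ r ≤ 1, 0 ≤ θ ≤ π in polar coordinates, where x = r cos(θ), y = r sin(θ), and dA = r dr dθ.

Under the substitution, the integrand becomes 2r^2 + 8, so

    ∬_D (2x^2 + 2y^2 + 8) dA = ∫_{0}^{π} ∫_{0}^{1} (2r^2 + 8) · r dr dθ.

Inner integral (in r): ∫_{0}^{1} (2r^2 + 8) · r dr = 9/2.

Outer integral (in θ): ∫_{0}^{π} (9/2) dθ = 9π/2.

Therefore ∬_D (2x^2 + 2y^2 + 8) dA = 9π/2.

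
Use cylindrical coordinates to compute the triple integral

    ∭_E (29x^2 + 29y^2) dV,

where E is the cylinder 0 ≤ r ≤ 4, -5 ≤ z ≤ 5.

In cylindrical coordinates, x = r cos(θ), y = r sin(θ), z = z, and dV = r dr dθ dz.

The integrand becomes 29r^2, so

    ∭_E (29x^2 + 29y^2) dV = ∫_{0}^{2π} ∫_{0}^{4} ∫_{-5}^{5} (29r^2) · r dz dr dθ.

Inner (z): 290r^3.
Middle (r from 0 to 4): 18560.
Outer (θ): 37120π.

Therefore the triple integral equals 37120π.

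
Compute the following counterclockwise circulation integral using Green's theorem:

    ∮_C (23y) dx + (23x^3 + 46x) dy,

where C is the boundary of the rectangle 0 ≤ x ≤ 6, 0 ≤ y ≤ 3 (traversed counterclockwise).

Green's theorem converts the closed line integral into a double integral over the enclosed region D:

    ∮_C P dx + Q dy = ∬_D (∂Q/∂x - ∂P/∂y) dA.

Here P = 23y, Q = 23x^3 + 46x, so

    ∂Q/∂x = 69x^2 + 46,    ∂P/∂y = 23,
    ∂Q/∂x - ∂P/∂y = 69x^2 + 23.

D is the region 0 ≤ x ≤ 6, 0 ≤ y ≤ 3. Evaluating the double integral:

    ∬_D (69x^2 + 23) dA = ∫_0^{6} ∫_0^{3} (69x^2 + 23) dy dx.

Inner (y from 0 to 3): 207x^2 + 69.
Outer (x from 0 to 6): 15318.

Therefore ∮_C P dx + Q dy = 15318.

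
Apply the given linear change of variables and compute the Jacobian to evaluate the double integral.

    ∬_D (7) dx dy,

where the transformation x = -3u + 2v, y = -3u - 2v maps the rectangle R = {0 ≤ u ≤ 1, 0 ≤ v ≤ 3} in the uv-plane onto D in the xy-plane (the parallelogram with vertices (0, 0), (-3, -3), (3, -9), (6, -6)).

Compute the Jacobian determinant of (x, y) with respect to (u, v):

    ∂(x,y)/∂(u,v) = | -3  2 | = (-3)(-2) - (2)(-3) = 12.
                   | -3  -2 |

Its absolute value is |J| = 12 (the area scaling factor).

Substituting x = -3u + 2v, y = -3u - 2v into the integrand,

    7 → 7,

so the integral becomes

    ∬_R (7) · |J| du dv = ∫_0^1 ∫_0^3 (84) dv du.

Inner (v): 252.
Outer (u): 252.

Therefore ∬_D (7) dx dy = 252.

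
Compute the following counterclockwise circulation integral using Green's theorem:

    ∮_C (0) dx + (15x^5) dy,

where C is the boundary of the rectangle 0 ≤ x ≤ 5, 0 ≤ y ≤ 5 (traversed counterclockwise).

Green's theorem converts the closed line integral into a double integral over the enclosed region D:

    ∮_C P dx + Q dy = ∬_D (∂Q/∂x - ∂P/∂y) dA.

Here P = 0, Q = 15x^5, so

    ∂Q/∂x = 75x^4,    ∂P/∂y = 0,
    ∂Q/∂x - ∂P/∂y = 75x^4.

D is the region 0 ≤ x ≤ 5, 0 ≤ y ≤ 5. Evaluating the double integral:

    ∬_D (75x^4) dA = ∫_0^{5} ∫_0^{5} (75x^4) dy dx.

Inner (y from 0 to 5): 375x^4.
Outer (x from 0 to 5): 234375.

Therefore ∮_C P dx + Q dy = 234375.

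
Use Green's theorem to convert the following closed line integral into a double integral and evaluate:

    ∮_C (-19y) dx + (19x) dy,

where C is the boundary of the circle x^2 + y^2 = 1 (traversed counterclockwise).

Green's theorem converts the closed line integral into a double integral over the enclosed region D:

    ∮_C P dx + Q dy = ∬_D (∂Q/∂x - ∂P/∂y) dA.

Here P = -19y, Q = 19x, so

    ∂Q/∂x = 19,    ∂P/∂y = -19,
    ∂Q/∂x - ∂P/∂y = 38.

D is the region x^2 + y^2 ≤ 1. Evaluating the double integral:

In polar coordinates (x = r cos θ, y = r sin θ, dA = r dr dθ) the integrand becomes 38, so

    ∬_D (38) dA = ∫_0^{2π} ∫_0^{1} (38) · r dr dθ.

Inner (r from 0 to 1): 19.
Outer (θ from 0 to 2π): 38π.

Therefore ∮_C P dx + Q dy = 38π.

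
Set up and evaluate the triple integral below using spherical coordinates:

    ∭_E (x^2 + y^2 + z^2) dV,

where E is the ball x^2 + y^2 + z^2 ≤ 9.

In spherical coordinates, x = ρ sin(φ) cos(θ), y = ρ sin(φ) sin(θ), z = ρ cos(φ), and dV = ρ^2 sin(φ) dρ dφ dθ.

The integrand becomes ρ^2, so

    ∭_E (x^2 + y^2 + z^2) dV = ∫_{0}^{2π} ∫_{0}^{π} ∫_{0}^{3} (ρ^2) · ρ^2 sin(φ) dρ dφ dθ.

Inner (ρ): 243sin(φ)/5.
Middle (φ): 486/5.
Outer (θ): 972π/5.

Therefore the triple integral equals 972π/5.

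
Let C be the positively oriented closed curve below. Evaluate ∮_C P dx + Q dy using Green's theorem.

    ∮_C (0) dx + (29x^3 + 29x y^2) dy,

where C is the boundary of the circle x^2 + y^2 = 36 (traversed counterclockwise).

Green's theorem converts the closed line integral into a double integral over the enclosed region D:

    ∮_C P dx + Q dy = ∬_D (∂Q/∂x - ∂P/∂y) dA.

Here P = 0, Q = 29x^3 + 29x y^2, so

    ∂Q/∂x = 87x^2 + 29y^2,    ∂P/∂y = 0,
    ∂Q/∂x - ∂P/∂y = 87x^2 + 29y^2.

D is the region x^2 + y^2 ≤ 36. Evaluating the double integral:

In polar coordinates (x = r cos θ, y = r sin θ, dA = r dr dθ) the integrand becomes 29r^2(cos(2θ) + 2), so

    ∬_D (87x^2 + 29y^2) dA = ∫_0^{2π} ∫_0^{6} (29r^2(cos(2θ) + 2)) · r dr dθ.

Inner (r from 0 to 6): 9396cos(2θ) + 18792.
Outer (θ from 0 to 2π): 37584π.

Therefore ∮_C P dx + Q dy = 37584π.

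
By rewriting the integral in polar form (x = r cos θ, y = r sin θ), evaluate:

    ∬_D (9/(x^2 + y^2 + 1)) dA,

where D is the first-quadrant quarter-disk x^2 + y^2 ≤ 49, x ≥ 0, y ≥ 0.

The region D is 0 ≤ r ≤ 7, 0 ≤ θ ≤ π/2 in polar coordinates, where x = r cos(θ), y = r sin(θ), and dA = r dr dθ.

Under the substitution, the integrand becomes 9/(r^2 + 1), so

    ∬_D (9/(x^2 + y^2 + 1)) dA = ∫_{0}^{π/2} ∫_{0}^{7} (9/(r^2 + 1)) · r dr dθ.

Inner integral (in r): ∫_{0}^{7} (9/(r^2 + 1)) · r dr = 9log(50)/2.

Outer integral (in θ): ∫_{0}^{π/2} (9log(50)/2) dθ = 9π log(50)/4.

Therefore ∬_D (9/(x^2 + y^2 + 1)) dA = 9π log(50)/4.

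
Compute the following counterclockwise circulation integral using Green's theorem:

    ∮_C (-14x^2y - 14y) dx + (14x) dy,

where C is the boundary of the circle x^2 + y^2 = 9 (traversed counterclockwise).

Green's theorem converts the closed line integral into a double integral over the enclosed region D:

    ∮_C P dx + Q dy = ∬_D (∂Q/∂x - ∂P/∂y) dA.

Here P = -14x^2y - 14y, Q = 14x, so

    ∂Q/∂x = 14,    ∂P/∂y = -14x^2 - 14,
    ∂Q/∂x - ∂P/∂y = 14x^2 + 28.

D is the region x^2 + y^2 ≤ 9. Evaluating the double integral:

In polar coordinates (x = r cos θ, y = r sin θ, dA = r dr dθ) the integrand becomes 14r^2cos(θ)^2 + 28, so

    ∬_D (14x^2 + 28) dA = ∫_0^{2π} ∫_0^{3} (14r^2cos(θ)^2 + 28) · r dr dθ.

Inner (r from 0 to 3): 567cos(θ)^2/2 + 126.
Outer (θ from 0 to 2π): 1071π/2.

Therefore ∮_C P dx + Q dy = 1071π/2.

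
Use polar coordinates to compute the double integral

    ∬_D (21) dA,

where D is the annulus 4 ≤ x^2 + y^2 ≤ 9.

The region D is 2 ≤ r ≤ 3, 0 ≤ θ ≤ 2π in polar coordinates, where x = r cos(θ), y = r sin(θ), and dA = r dr dθ.

Under the substitution, the integrand becomes 21, so

    ∬_D (21) dA = ∫_{0}^{2π} ∫_{2}^{3} (21) · r dr dθ.

Inner integral (in r): ∫_{2}^{3} (21) · r dr = 105/2.

Outer integral (in θ): ∫_{0}^{2π} (105/2) dθ = 105π.

Therefore ∬_D (21) dA = 105π.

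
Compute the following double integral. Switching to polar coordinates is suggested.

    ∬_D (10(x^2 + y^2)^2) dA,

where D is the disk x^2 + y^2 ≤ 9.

The region D is 0 ≤ r ≤ 3, 0 ≤ θ ≤ 2π in polar coordinates, where x = r cos(θ), y = r sin(θ), and dA = r dr dθ.

Under the substitution, the integrand becomes 10r^4, so

    ∬_D (10(x^2 + y^2)^2) dA = ∫_{0}^{2π} ∫_{0}^{3} (10r^4) · r dr dθ.

Inner integral (in r): ∫_{0}^{3} (10r^4) · r dr = 1215.

Outer integral (in θ): ∫_{0}^{2π} (1215) dθ = 2430π.

Therefore ∬_D (10(x^2 + y^2)^2) dA = 2430π.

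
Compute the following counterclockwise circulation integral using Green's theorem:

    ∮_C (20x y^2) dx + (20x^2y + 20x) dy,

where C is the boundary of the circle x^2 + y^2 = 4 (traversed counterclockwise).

Green's theorem converts the closed line integral into a double integral over the enclosed region D:

    ∮_C P dx + Q dy = ∬_D (∂Q/∂x - ∂P/∂y) dA.

Here P = 20x y^2, Q = 20x^2y + 20x, so

    ∂Q/∂x = 40x y + 20,    ∂P/∂y = 40x y,
    ∂Q/∂x - ∂P/∂y = 20.

D is the region x^2 + y^2 ≤ 4. Evaluating the double integral:

In polar coordinates (x = r cos θ, y = r sin θ, dA = r dr dθ) the integrand becomes 20, so

    ∬_D (20) dA = ∫_0^{2π} ∫_0^{2} (20) · r dr dθ.

Inner (r from 0 to 2): 40.
Outer (θ from 0 to 2π): 80π.

Therefore ∮_C P dx + Q dy = 80π.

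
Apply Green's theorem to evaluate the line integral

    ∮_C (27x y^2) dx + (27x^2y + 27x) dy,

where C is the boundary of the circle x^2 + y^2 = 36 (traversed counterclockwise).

Green's theorem converts the closed line integral into a double integral over the enclosed region D:

    ∮_C P dx + Q dy = ∬_D (∂Q/∂x - ∂P/∂y) dA.

Here P = 27x y^2, Q = 27x^2y + 27x, so

    ∂Q/∂x = 54x y + 27,    ∂P/∂y = 54x y,
    ∂Q/∂x - ∂P/∂y = 27.

D is the region x^2 + y^2 ≤ 36. Evaluating the double integral:

In polar coordinates (x = r cos θ, y = r sin θ, dA = r dr dθ) the integrand becomes 27, so

    ∬_D (27) dA = ∫_0^{2π} ∫_0^{6} (27) · r dr dθ.

Inner (r from 0 to 6): 486.
Outer (θ from 0 to 2π): 972π.

Therefore ∮_C P dx + Q dy = 972π.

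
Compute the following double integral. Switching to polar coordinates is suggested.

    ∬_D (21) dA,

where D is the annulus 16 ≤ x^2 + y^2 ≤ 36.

The region D is 4 ≤ r ≤ 6, 0 ≤ θ ≤ 2π in polar coordinates, where x = r cos(θ), y = r sin(θ), and dA = r dr dθ.

Under the substitution, the integrand becomes 21, so

    ∬_D (21) dA = ∫_{0}^{2π} ∫_{4}^{6} (21) · r dr dθ.

Inner integral (in r): ∫_{4}^{6} (21) · r dr = 210.

Outer integral (in θ): ∫_{0}^{2π} (210) dθ = 420π.

Therefore ∬_D (21) dA = 420π.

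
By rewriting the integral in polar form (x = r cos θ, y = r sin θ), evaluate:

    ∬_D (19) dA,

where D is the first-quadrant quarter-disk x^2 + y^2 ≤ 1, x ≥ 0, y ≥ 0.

The region D is 0 ≤ r ≤ 1, 0 ≤ θ ≤ π/2 in polar coordinates, where x = r cos(θ), y = r sin(θ), and dA = r dr dθ.

Under the substitution, the integrand becomes 19, so

    ∬_D (19) dA = ∫_{0}^{π/2} ∫_{0}^{1} (19) · r dr dθ.

Inner integral (in r): ∫_{0}^{1} (19) · r dr = 19/2.

Outer integral (in θ): ∫_{0}^{π/2} (19/2) dθ = 19π/4.

Therefore ∬_D (19) dA = 19π/4.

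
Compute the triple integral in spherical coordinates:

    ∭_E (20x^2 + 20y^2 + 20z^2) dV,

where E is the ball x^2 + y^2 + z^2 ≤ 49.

In spherical coordinates, x = ρ sin(φ) cos(θ), y = ρ sin(φ) sin(θ), z = ρ cos(φ), and dV = ρ^2 sin(φ) dρ dφ dθ.

The integrand becomes 20ρ^2, so

    ∭_E (20x^2 + 20y^2 + 20z^2) dV = ∫_{0}^{2π} ∫_{0}^{π} ∫_{0}^{7} (20ρ^2) · ρ^2 sin(φ) dρ dφ dθ.

Inner (ρ): 67228sin(φ).
Middle (φ): 134456.
Outer (θ): 268912π.

Therefore the triple integral equals 268912π.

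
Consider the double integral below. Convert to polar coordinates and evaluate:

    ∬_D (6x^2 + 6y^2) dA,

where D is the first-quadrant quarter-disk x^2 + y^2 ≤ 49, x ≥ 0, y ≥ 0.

The region D is 0 ≤ r ≤ 7, 0 ≤ θ ≤ π/2 in polar coordinates, where x = r cos(θ), y = r sin(θ), and dA = r dr dθ.

Under the substitution, the integrand becomes 6r^2, so

    ∬_D (6x^2 + 6y^2) dA = ∫_{0}^{π/2} ∫_{0}^{7} (6r^2) · r dr dθ.

Inner integral (in r): ∫_{0}^{7} (6r^2) · r dr = 7203/2.

Outer integral (in θ): ∫_{0}^{π/2} (7203/2) dθ = 7203π/4.

Therefore ∬_D (6x^2 + 6y^2) dA = 7203π/4.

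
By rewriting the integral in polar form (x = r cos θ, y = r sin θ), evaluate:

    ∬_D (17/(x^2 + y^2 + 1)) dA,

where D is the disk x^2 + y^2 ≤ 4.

The region D is 0 ≤ r ≤ 2, 0 ≤ θ ≤ 2π in polar coordinates, where x = r cos(θ), y = r sin(θ), and dA = r dr dθ.

Under the substitution, the integrand becomes 17/(r^2 + 1), so

    ∬_D (17/(x^2 + y^2 + 1)) dA = ∫_{0}^{2π} ∫_{0}^{2} (17/(r^2 + 1)) · r dr dθ.

Inner integral (in r): ∫_{0}^{2} (17/(r^2 + 1)) · r dr = 17log(5)/2.

Outer integral (in θ): ∫_{0}^{2π} (17log(5)/2) dθ = 17π log(5).

Therefore ∬_D (17/(x^2 + y^2 + 1)) dA = 17π log(5).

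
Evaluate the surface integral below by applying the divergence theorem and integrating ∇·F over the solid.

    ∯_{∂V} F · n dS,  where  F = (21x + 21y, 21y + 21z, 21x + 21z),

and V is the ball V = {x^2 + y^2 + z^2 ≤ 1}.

By the divergence theorem,

    ∯_{∂V} F · n dS = ∭_V (∇ · F) dV.

Compute the divergence:
    ∇ · F = ∂F_x/∂x + ∂F_y/∂y + ∂F_z/∂z = 21 + 21 + 21 = 63.

In spherical coordinates, x = ρ sin(φ) cos(θ), y = ρ sin(φ) sin(θ), z = ρ cos(φ), dV = ρ^2 sin(φ) dρ dφ dθ, with 0 ≤ ρ ≤ 1, 0 ≤ φ ≤ π, 0 ≤ θ ≤ 2π.

The integrand, after substitution and multiplying by the volume element, becomes (63) · ρ^2 sin(φ), so

    ∭_V (∇·F) dV = ∫_0^{2π} ∫_0^{π} ∫_0^{1} (63) · ρ^2 sin(φ) dρ dφ dθ.

Inner (ρ from 0 to 1): 21sin(φ).
Middle (φ from 0 to π): 42.
Outer (θ from 0 to 2π): 84π.

Therefore ∯_{∂V} F · n dS = 84π.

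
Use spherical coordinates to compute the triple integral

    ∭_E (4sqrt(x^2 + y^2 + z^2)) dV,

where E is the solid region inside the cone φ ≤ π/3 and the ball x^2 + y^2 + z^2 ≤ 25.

In spherical coordinates, x = ρ sin(φ) cos(θ), y = ρ sin(φ) sin(θ), z = ρ cos(φ), and dV = ρ^2 sin(φ) dρ dφ dθ.

The integrand becomes 4ρ, so

    ∭_E (4sqrt(x^2 + y^2 + z^2)) dV = ∫_{0}^{2π} ∫_{0}^{π/3} ∫_{0}^{5} (4ρ) · ρ^2 sin(φ) dρ dφ dθ.

Inner (ρ): 625sin(φ).
Middle (φ): 625/2.
Outer (θ): 625π.

Therefore the triple integral equals 625π.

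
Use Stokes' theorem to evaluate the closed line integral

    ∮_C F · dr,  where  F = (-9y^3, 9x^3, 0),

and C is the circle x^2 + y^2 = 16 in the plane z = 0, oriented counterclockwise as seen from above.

Let S be the flat disk x^2 + y^2 ≤ 16 in the plane z = 0, with upward unit normal n̂ = ẑ. By Stokes' theorem,

    ∮_C F · dr = ∬_S (∇ × F) · n̂ dS = ∬_D (curl F)_z dA,

where D is the disk x^2 + y^2 ≤ 16.

Compute the curl of F = (-9y^3, 9x^3, 0):
    (∇ × F)_x = ∂F_z/∂y - ∂F_y/∂z = 0,
    (∇ × F)_y = ∂F_x/∂z - ∂F_z/∂x = 0,
    (∇ × F)_z = ∂F_y/∂x - ∂F_x/∂y = 27x^2 + 27y^2.

On z = 0, (curl F)_z = 27x^2 + 27y^2.

Convert to polar (x = r cos θ, y = r sin θ, dA = r dr dθ); the integrand becomes 27r^2, so

    ∬_D (curl F)_z dA = ∫_0^{2π} ∫_0^{4} (27r^2) · r dr dθ.

Inner (r from 0 to 4): 1728.
Outer (θ from 0 to 2π): 3456π.

Therefore ∮_C F · dr = 3456π.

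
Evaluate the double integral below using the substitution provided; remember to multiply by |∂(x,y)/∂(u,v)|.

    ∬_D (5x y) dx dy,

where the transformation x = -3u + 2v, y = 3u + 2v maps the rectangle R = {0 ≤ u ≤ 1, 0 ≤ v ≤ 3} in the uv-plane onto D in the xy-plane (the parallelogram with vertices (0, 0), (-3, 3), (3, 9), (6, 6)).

Compute the Jacobian determinant of (x, y) with respect to (u, v):

    ∂(x,y)/∂(u,v) = | -3  2 | = (-3)(2) - (2)(3) = -12.
                   | 3  2 |

Its absolute value is |J| = 12 (the area scaling factor).

Substituting x = -3u + 2v, y = 3u + 2v into the integrand,

    5x y → -45u^2 + 20v^2,

so the integral becomes

    ∬_R (-45u^2 + 20v^2) · |J| du dv = ∫_0^1 ∫_0^3 (-540u^2 + 240v^2) dv du.

Inner (v): 2160 - 1620u^2.
Outer (u): 1620.

Therefore ∬_D (5x y) dx dy = 1620.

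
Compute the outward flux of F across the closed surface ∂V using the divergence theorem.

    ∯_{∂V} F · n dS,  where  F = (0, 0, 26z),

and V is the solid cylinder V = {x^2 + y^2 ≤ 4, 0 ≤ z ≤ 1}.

By the divergence theorem,

    ∯_{∂V} F · n dS = ∭_V (∇ · F) dV.

Compute the divergence:
    ∇ · F = ∂F_x/∂x + ∂F_y/∂y + ∂F_z/∂z = 0 + 0 + 26 = 26.

In cylindrical coordinates, x = r cos(θ), y = r sin(θ), z = z, dV = r dr dθ dz, with 0 ≤ r ≤ 2, 0 ≤ θ ≤ 2π, 0 ≤ z ≤ 1.

The integrand, after substitution and multiplying by the volume element, becomes (26) · r, so

    ∭_V (∇·F) dV = ∫_0^{2π} ∫_0^{2} ∫_0^{1} (26) · r dz dr dθ.

Inner (z from 0 to 1): 26r.
Middle (r from 0 to 2): 52.
Outer (θ from 0 to 2π): 104π.

Therefore ∯_{∂V} F · n dS = 104π.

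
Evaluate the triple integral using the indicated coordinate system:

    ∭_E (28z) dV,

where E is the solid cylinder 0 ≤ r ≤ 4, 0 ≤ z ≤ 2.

In cylindrical coordinates, x = r cos(θ), y = r sin(θ), z = z, and dV = r dr dθ dz.

The integrand becomes 28z, so

    ∭_E (28z) dV = ∫_{0}^{2π} ∫_{0}^{4} ∫_{0}^{2} (28z) · r dz dr dθ.

Inner (z): 56r.
Middle (r from 0 to 4): 448.
Outer (θ): 896π.

Therefore the triple integral equals 896π.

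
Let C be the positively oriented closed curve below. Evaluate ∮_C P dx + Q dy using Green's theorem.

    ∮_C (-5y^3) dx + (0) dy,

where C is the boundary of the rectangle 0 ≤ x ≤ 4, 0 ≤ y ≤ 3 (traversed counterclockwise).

Green's theorem converts the closed line integral into a double integral over the enclosed region D:

    ∮_C P dx + Q dy = ∬_D (∂Q/∂x - ∂P/∂y) dA.

Here P = -5y^3, Q = 0, so

    ∂Q/∂x = 0,    ∂P/∂y = -15y^2,
    ∂Q/∂x - ∂P/∂y = 15y^2.

D is the region 0 ≤ x ≤ 4, 0 ≤ y ≤ 3. Evaluating the double integral:

    ∬_D (15y^2) dA = ∫_0^{4} ∫_0^{3} (15y^2) dy dx.

Inner (y from 0 to 3): 135.
Outer (x from 0 to 4): 540.

Therefore ∮_C P dx + Q dy = 540.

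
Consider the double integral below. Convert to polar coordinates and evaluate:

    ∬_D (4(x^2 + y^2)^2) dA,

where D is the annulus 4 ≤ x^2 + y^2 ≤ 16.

The region D is 2 ≤ r ≤ 4, 0 ≤ θ ≤ 2π in polar coordinates, where x = r cos(θ), y = r sin(θ), and dA = r dr dθ.

Under the substitution, the integrand becomes 4r^4, so

    ∬_D (4(x^2 + y^2)^2) dA = ∫_{0}^{2π} ∫_{2}^{4} (4r^4) · r dr dθ.

Inner integral (in r): ∫_{2}^{4} (4r^4) · r dr = 2688.

Outer integral (in θ): ∫_{0}^{2π} (2688) dθ = 5376π.

Therefore ∬_D (4(x^2 + y^2)^2) dA = 5376π.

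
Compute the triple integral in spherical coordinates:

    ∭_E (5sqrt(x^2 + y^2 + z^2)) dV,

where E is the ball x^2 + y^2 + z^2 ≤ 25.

In spherical coordinates, x = ρ sin(φ) cos(θ), y = ρ sin(φ) sin(θ), z = ρ cos(φ), and dV = ρ^2 sin(φ) dρ dφ dθ.

The integrand becomes 5ρ, so

    ∭_E (5sqrt(x^2 + y^2 + z^2)) dV = ∫_{0}^{2π} ∫_{0}^{π} ∫_{0}^{5} (5ρ) · ρ^2 sin(φ) dρ dφ dθ.

Inner (ρ): 3125sin(φ)/4.
Middle (φ): 3125/2.
Outer (θ): 3125π.

Therefore the triple integral equals 3125π.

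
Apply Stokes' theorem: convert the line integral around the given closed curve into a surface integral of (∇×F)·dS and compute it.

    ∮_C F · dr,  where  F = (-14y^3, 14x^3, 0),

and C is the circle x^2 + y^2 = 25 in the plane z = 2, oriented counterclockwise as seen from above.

Let S be the flat disk x^2 + y^2 ≤ 25 in the plane z = 2, with upward unit normal n̂ = ẑ. By Stokes' theorem,

    ∮_C F · dr = ∬_S (∇ × F) · n̂ dS = ∬_D (curl F)_z dA,

where D is the disk x^2 + y^2 ≤ 25.

Compute the curl of F = (-14y^3, 14x^3, 0):
    (∇ × F)_x = ∂F_z/∂y - ∂F_y/∂z = 0,
    (∇ × F)_y = ∂F_x/∂z - ∂F_z/∂x = 0,
    (∇ × F)_z = ∂F_y/∂x - ∂F_x/∂y = 42x^2 + 42y^2.

On z = 2, (curl F)_z = 42x^2 + 42y^2.

Convert to polar (x = r cos θ, y = r sin θ, dA = r dr dθ); the integrand becomes 42r^2, so

    ∬_D (curl F)_z dA = ∫_0^{2π} ∫_0^{5} (42r^2) · r dr dθ.

Inner (r from 0 to 5): 13125/2.
Outer (θ from 0 to 2π): 13125π.

Therefore ∮_C F · dr = 13125π.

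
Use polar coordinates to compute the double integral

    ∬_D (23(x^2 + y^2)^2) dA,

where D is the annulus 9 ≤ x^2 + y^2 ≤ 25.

The region D is 3 ≤ r ≤ 5, 0 ≤ θ ≤ 2π in polar coordinates, where x = r cos(θ), y = r sin(θ), and dA = r dr dθ.

Under the substitution, the integrand becomes 23r^4, so

    ∬_D (23(x^2 + y^2)^2) dA = ∫_{0}^{2π} ∫_{3}^{5} (23r^4) · r dr dθ.

Inner integral (in r): ∫_{3}^{5} (23r^4) · r dr = 171304/3.

Outer integral (in θ): ∫_{0}^{2π} (171304/3) dθ = 342608π/3.

Therefore ∬_D (23(x^2 + y^2)^2) dA = 342608π/3.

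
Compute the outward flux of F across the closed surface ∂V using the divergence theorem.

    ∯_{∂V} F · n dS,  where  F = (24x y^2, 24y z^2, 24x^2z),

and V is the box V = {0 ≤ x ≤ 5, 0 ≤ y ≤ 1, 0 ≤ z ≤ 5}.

By the divergence theorem,

    ∯_{∂V} F · n dS = ∭_V (∇ · F) dV.

Compute the divergence:
    ∇ · F = ∂F_x/∂x + ∂F_y/∂y + ∂F_z/∂z = 24y^2 + 24z^2 + 24x^2 = 24x^2 + 24y^2 + 24z^2.

V is a rectangular box, so dV = dx dy dz with 0 ≤ x ≤ 5, 0 ≤ y ≤ 1, 0 ≤ z ≤ 5.

Integrate (24x^2 + 24y^2 + 24z^2) over V as an iterated integral:

    ∭_V (∇·F) dV = ∫_0^{5} ∫_0^{1} ∫_0^{5} (24x^2 + 24y^2 + 24z^2) dz dy dx.

Inner (z from 0 to 5): 120x^2 + 120y^2 + 1000.
Middle (y from 0 to 1): 120x^2 + 1040.
Outer (x from 0 to 5): 10200.

Therefore ∯_{∂V} F · n dS = 10200.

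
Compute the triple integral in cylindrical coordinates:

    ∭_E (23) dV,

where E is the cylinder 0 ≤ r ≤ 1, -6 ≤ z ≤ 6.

In cylindrical coordinates, x = r cos(θ), y = r sin(θ), z = z, and dV = r dr dθ dz.

The integrand becomes 23, so

    ∭_E (23) dV = ∫_{0}^{2π} ∫_{0}^{1} ∫_{-6}^{6} (23) · r dz dr dθ.

Inner (z): 276r.
Middle (r from 0 to 1): 138.
Outer (θ): 276π.

Therefore the triple integral equals 276π.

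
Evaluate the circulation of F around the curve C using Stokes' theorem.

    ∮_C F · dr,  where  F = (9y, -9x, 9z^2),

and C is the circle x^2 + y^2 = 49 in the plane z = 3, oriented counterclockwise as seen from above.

Let S be the flat disk x^2 + y^2 ≤ 49 in the plane z = 3, with upward unit normal n̂ = ẑ. By Stokes' theorem,

    ∮_C F · dr = ∬_S (∇ × F) · n̂ dS = ∬_D (curl F)_z dA,

where D is the disk x^2 + y^2 ≤ 49.

Compute the curl of F = (9y, -9x, 9z^2):
    (∇ × F)_x = ∂F_z/∂y - ∂F_y/∂z = 0,
    (∇ × F)_y = ∂F_x/∂z - ∂F_z/∂x = 0,
    (∇ × F)_z = ∂F_y/∂x - ∂F_x/∂y = -18.

On z = 3, (curl F)_z = -18.

Convert to polar (x = r cos θ, y = r sin θ, dA = r dr dθ); the integrand becomes -18, so

    ∬_D (curl F)_z dA = ∫_0^{2π} ∫_0^{7} (-18) · r dr dθ.

Inner (r from 0 to 7): -441.
Outer (θ from 0 to 2π): -882π.

Therefore ∮_C F · dr = -882π.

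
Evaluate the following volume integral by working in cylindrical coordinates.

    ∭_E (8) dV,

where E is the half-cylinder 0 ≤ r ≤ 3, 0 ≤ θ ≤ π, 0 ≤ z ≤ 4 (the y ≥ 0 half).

In cylindrical coordinates, x = r cos(θ), y = r sin(θ), z = z, and dV = r dr dθ dz.

The integrand becomes 8, so

    ∭_E (8) dV = ∫_{0}^{π} ∫_{0}^{3} ∫_{0}^{4} (8) · r dz dr dθ.

Inner (z): 32r.
Middle (r from 0 to 3): 144.
Outer (θ): 144π.

Therefore the triple integral equals 144π.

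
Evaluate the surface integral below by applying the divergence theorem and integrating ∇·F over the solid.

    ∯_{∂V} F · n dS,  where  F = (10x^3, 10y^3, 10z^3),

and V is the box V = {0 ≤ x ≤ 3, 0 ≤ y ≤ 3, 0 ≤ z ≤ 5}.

By the divergence theorem,

    ∯_{∂V} F · n dS = ∭_V (∇ · F) dV.

Compute the divergence:
    ∇ · F = ∂F_x/∂x + ∂F_y/∂y + ∂F_z/∂z = 30x^2 + 30y^2 + 30z^2.

V is a rectangular box, so dV = dx dy dz with 0 ≤ x ≤ 3, 0 ≤ y ≤ 3, 0 ≤ z ≤ 5.

Integrate (30x^2 + 30y^2 + 30z^2) over V as an iterated integral:

    ∭_V (∇·F) dV = ∫_0^{3} ∫_0^{3} ∫_0^{5} (30x^2 + 30y^2 + 30z^2) dz dy dx.

Inner (z from 0 to 5): 150x^2 + 150y^2 + 1250.
Middle (y from 0 to 3): 450x^2 + 5100.
Outer (x from 0 to 3): 19350.

Therefore ∯_{∂V} F · n dS = 19350.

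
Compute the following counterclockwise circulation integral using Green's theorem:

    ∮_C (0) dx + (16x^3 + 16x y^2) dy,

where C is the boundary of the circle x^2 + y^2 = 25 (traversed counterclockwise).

Green's theorem converts the closed line integral into a double integral over the enclosed region D:

    ∮_C P dx + Q dy = ∬_D (∂Q/∂x - ∂P/∂y) dA.

Here P = 0, Q = 16x^3 + 16x y^2, so

    ∂Q/∂x = 48x^2 + 16y^2,    ∂P/∂y = 0,
    ∂Q/∂x - ∂P/∂y = 48x^2 + 16y^2.

D is the region x^2 + y^2 ≤ 25. Evaluating the double integral:

In polar coordinates (x = r cos θ, y = r sin θ, dA = r dr dθ) the integrand becomes 16r^2(cos(2θ) + 2), so

    ∬_D (48x^2 + 16y^2) dA = ∫_0^{2π} ∫_0^{5} (16r^2(cos(2θ) + 2)) · r dr dθ.

Inner (r from 0 to 5): 2500cos(2θ) + 5000.
Outer (θ from 0 to 2π): 10000π.

Therefore ∮_C P dx + Q dy = 10000π.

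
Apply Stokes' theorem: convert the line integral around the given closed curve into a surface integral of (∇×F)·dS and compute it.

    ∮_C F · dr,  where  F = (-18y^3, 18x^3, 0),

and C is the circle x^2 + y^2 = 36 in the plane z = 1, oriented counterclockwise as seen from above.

Let S be the flat disk x^2 + y^2 ≤ 36 in the plane z = 1, with upward unit normal n̂ = ẑ. By Stokes' theorem,

    ∮_C F · dr = ∬_S (∇ × F) · n̂ dS = ∬_D (curl F)_z dA,

where D is the disk x^2 + y^2 ≤ 36.

Compute the curl of F = (-18y^3, 18x^3, 0):
    (∇ × F)_x = ∂F_z/∂y - ∂F_y/∂z = 0,
    (∇ × F)_y = ∂F_x/∂z - ∂F_z/∂x = 0,
    (∇ × F)_z = ∂F_y/∂x - ∂F_x/∂y = 54x^2 + 54y^2.

On z = 1, (curl F)_z = 54x^2 + 54y^2.

Convert to polar (x = r cos θ, y = r sin θ, dA = r dr dθ); the integrand becomes 54r^2, so

    ∬_D (curl F)_z dA = ∫_0^{2π} ∫_0^{6} (54r^2) · r dr dθ.

Inner (r from 0 to 6): 17496.
Outer (θ from 0 to 2π): 34992π.

Therefore ∮_C F · dr = 34992π.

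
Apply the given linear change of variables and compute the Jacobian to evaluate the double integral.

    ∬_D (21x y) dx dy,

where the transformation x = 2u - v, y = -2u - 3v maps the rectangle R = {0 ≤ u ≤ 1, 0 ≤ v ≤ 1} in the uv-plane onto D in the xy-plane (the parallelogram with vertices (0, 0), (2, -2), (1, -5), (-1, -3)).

Compute the Jacobian determinant of (x, y) with respect to (u, v):

    ∂(x,y)/∂(u,v) = | 2  -1 | = (2)(-3) - (-1)(-2) = -8.
                   | -2  -3 |

Its absolute value is |J| = 8 (the area scaling factor).

Substituting x = 2u - v, y = -2u - 3v into the integrand,

    21x y → -84u^2 - 84u v + 63v^2,

so the integral becomes

    ∬_R (-84u^2 - 84u v + 63v^2) · |J| du dv = ∫_0^1 ∫_0^1 (-672u^2 - 672u v + 504v^2) dv du.

Inner (v): -672u^2 - 336u + 168.
Outer (u): -224.

Therefore ∬_D (21x y) dx dy = -224.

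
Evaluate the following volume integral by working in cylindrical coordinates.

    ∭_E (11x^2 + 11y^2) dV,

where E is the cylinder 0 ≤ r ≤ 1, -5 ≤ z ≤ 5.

In cylindrical coordinates, x = r cos(θ), y = r sin(θ), z = z, and dV = r dr dθ dz.

The integrand becomes 11r^2, so

    ∭_E (11x^2 + 11y^2) dV = ∫_{0}^{2π} ∫_{0}^{1} ∫_{-5}^{5} (11r^2) · r dz dr dθ.

Inner (z): 110r^3.
Middle (r from 0 to 1): 55/2.
Outer (θ): 55π.

Therefore the triple integral equals 55π.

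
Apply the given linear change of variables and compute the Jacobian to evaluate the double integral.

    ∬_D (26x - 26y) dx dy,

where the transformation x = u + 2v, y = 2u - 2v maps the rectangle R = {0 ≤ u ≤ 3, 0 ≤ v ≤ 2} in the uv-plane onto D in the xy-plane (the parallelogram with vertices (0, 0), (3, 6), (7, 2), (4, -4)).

Compute the Jacobian determinant of (x, y) with respect to (u, v):

    ∂(x,y)/∂(u,v) = | 1  2 | = (1)(-2) - (2)(2) = -6.
                   | 2  -2 |

Its absolute value is |J| = 6 (the area scaling factor).

Substituting x = u + 2v, y = 2u - 2v into the integrand,

    26x - 26y → -26u + 104v,

so the integral becomes

    ∬_R (-26u + 104v) · |J| du dv = ∫_0^3 ∫_0^2 (-156u + 624v) dv du.

Inner (v): 1248 - 312u.
Outer (u): 2340.

Therefore ∬_D (26x - 26y) dx dy = 2340.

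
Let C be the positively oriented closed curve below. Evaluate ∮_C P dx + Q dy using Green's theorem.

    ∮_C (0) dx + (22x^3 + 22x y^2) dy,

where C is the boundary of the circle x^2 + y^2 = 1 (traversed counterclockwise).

Green's theorem converts the closed line integral into a double integral over the enclosed region D:

    ∮_C P dx + Q dy = ∬_D (∂Q/∂x - ∂P/∂y) dA.

Here P = 0, Q = 22x^3 + 22x y^2, so

    ∂Q/∂x = 66x^2 + 22y^2,    ∂P/∂y = 0,
    ∂Q/∂x - ∂P/∂y = 66x^2 + 22y^2.

D is the region x^2 + y^2 ≤ 1. Evaluating the double integral:

In polar coordinates (x = r cos θ, y = r sin θ, dA = r dr dθ) the integrand becomes 22r^2(cos(2θ) + 2), so

    ∬_D (66x^2 + 22y^2) dA = ∫_0^{2π} ∫_0^{1} (22r^2(cos(2θ) + 2)) · r dr dθ.

Inner (r from 0 to 1): 33/2 - 11sin(θ)^2.
Outer (θ from 0 to 2π): 22π.

Therefore ∮_C P dx + Q dy = 22π.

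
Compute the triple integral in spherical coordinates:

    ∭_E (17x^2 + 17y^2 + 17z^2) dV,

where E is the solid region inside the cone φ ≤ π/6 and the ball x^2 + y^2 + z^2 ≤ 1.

In spherical coordinates, x = ρ sin(φ) cos(θ), y = ρ sin(φ) sin(θ), z = ρ cos(φ), and dV = ρ^2 sin(φ) dρ dφ dθ.

The integrand becomes 17ρ^2, so

    ∭_E (17x^2 + 17y^2 + 17z^2) dV = ∫_{0}^{2π} ∫_{0}^{π/6} ∫_{0}^{1} (17ρ^2) · ρ^2 sin(φ) dρ dφ dθ.

Inner (ρ): 17sin(φ)/5.
Middle (φ): 17/5 - 17sqrt(3)/10.
Outer (θ): 17π (2 - sqrt(3))/5.

Therefore the triple integral equals 17π (2 - sqrt(3))/5.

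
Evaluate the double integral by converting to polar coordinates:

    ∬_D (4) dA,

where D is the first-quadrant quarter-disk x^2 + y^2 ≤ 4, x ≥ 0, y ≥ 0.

The region D is 0 ≤ r ≤ 2, 0 ≤ θ ≤ π/2 in polar coordinates, where x = r cos(θ), y = r sin(θ), and dA = r dr dθ.

Under the substitution, the integrand becomes 4, so

    ∬_D (4) dA = ∫_{0}^{π/2} ∫_{0}^{2} (4) · r dr dθ.

Inner integral (in r): ∫_{0}^{2} (4) · r dr = 8.

Outer integral (in θ): ∫_{0}^{π/2} (8) dθ = 4π.

Therefore ∬_D (4) dA = 4π.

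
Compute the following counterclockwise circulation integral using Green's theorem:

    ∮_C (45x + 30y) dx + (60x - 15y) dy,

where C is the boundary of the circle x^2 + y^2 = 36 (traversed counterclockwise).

Green's theorem converts the closed line integral into a double integral over the enclosed region D:

    ∮_C P dx + Q dy = ∬_D (∂Q/∂x - ∂P/∂y) dA.

Here P = 45x + 30y, Q = 60x - 15y, so

    ∂Q/∂x = 60,    ∂P/∂y = 30,
    ∂Q/∂x - ∂P/∂y = 30.

D is the region x^2 + y^2 ≤ 36. Evaluating the double integral:

In polar coordinates (x = r cos θ, y = r sin θ, dA = r dr dθ) the integrand becomes 30, so

    ∬_D (30) dA = ∫_0^{2π} ∫_0^{6} (30) · r dr dθ.

Inner (r from 0 to 6): 540.
Outer (θ from 0 to 2π): 1080π.

Therefore ∮_C P dx + Q dy = 1080π.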